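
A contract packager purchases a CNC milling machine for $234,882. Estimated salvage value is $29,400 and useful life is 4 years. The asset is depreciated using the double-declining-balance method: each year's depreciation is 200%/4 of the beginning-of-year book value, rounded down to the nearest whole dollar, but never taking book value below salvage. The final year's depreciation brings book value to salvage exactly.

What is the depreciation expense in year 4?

Depreciable base = $234,882 − $29,400 = $205,482.
Year 1: ⌊$234,882 × 200%/4⌋ = $117,441. Book value $117,441.
Year 2: ⌊$117,441 × 200%/4⌋ = $58,720. Book value $58,721.
Year 3: ⌊$58,721 × 200%/4⌋ = $29,360, capped at $29,321. Book value $29,400.
Year 4 (final): $29,400 − $29,400 = $0. Book value $29,400.

$0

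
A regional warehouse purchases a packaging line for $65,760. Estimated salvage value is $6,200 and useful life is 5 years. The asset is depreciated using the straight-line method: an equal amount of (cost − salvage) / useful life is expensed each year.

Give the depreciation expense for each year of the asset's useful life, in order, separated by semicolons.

$11,912; $11,912; $11,912; $11,912; $11,912

Depreciable base = $65,760 − $6,200 = $59,560.
Annual expense = $59,560 / 5 = $11,912.
End of year 1: book value $53,848.
End of year 2: book value $41,936.
End of year 3: book value $30,024.
End of year 4: book value $18,112.
End of year 5: book value $6,200.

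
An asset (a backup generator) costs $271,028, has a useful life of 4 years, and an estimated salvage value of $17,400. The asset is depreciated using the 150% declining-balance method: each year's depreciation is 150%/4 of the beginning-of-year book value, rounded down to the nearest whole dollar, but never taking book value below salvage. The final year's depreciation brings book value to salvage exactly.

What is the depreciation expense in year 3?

$39,701

Depreciable base = $271,028 − $17,400 = $253,628.
Year 1: ⌊$271,028 × 150%/4⌋ = $101,635. Book value $169,393.
Year 2: ⌊$169,393 × 150%/4⌋ = $63,522. Book value $105,871.
Year 3: ⌊$105,871 × 150%/4⌋ = $39,701. Book value $66,170.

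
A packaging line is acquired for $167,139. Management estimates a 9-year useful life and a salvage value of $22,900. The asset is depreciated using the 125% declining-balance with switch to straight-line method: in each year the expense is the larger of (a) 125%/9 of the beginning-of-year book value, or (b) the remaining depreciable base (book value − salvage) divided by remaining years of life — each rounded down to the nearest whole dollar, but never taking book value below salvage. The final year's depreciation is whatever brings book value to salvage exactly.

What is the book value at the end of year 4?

$91,902

Depreciable base = $167,139 − $22,900 = $144,239.
Year 1: DB = ⌊$167,139 × 125%/9⌋ = $23,213; SL = ⌊$144,239/9⌋ = $16,026 → take DB $23,213. Book value $143,926.
Year 2: DB = ⌊$143,926 × 125%/9⌋ = $19,989; SL = ⌊$121,026/8⌋ = $15,128 → take DB $19,989. Book value $123,937.
Year 3: DB = ⌊$123,937 × 125%/9⌋ = $17,213; SL = ⌊$101,037/7⌋ = $14,433 → take DB $17,213. Book value $106,724.
Year 4: DB = ⌊$106,724 × 125%/9⌋ = $14,822; SL = ⌊$83,824/6⌋ = $13,970 → take DB $14,822. Book value $91,902.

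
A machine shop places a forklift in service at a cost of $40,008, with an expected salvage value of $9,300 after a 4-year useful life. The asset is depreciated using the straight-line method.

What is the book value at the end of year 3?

$16,977

Depreciable base = $40,008 − $9,300 = $30,708.
Annual expense = $30,708 / 4 = $7,677.
End of year 1: book value $32,331.
End of year 2: book value $24,654.
End of year 3: book value $16,977.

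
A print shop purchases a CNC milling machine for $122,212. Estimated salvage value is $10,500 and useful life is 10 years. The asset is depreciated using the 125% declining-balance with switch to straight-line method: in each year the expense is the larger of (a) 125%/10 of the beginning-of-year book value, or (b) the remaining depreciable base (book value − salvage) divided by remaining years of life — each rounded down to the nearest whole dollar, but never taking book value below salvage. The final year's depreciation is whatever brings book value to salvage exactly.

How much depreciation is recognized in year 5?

Depreciable base = $122,212 − $10,500 = $111,712.
Year 1: DB = ⌊$122,212 × 125%/10⌋ = $15,276; SL = ⌊$111,712/10⌋ = $11,171 → take DB $15,276. Book value $106,936.
Year 2: DB = ⌊$106,936 × 125%/10⌋ = $13,367; SL = ⌊$96,436/9⌋ = $10,715 → take DB $13,367. Book value $93,569.
Year 3: DB = ⌊$93,569 × 125%/10⌋ = $11,696; SL = ⌊$83,069/8⌋ = $10,383 → take DB $11,696. Book value $81,873.
Year 4: DB = ⌊$81,873 × 125%/10⌋ = $10,234; SL = ⌊$71,373/7⌋ = $10,196 → take DB $10,234. Book value $71,639.
Year 5: DB = ⌊$71,639 × 125%/10⌋ = $8,954; SL = ⌊$61,139/6⌋ = $10,189 → take SL $10,189. Book value $61,450.

$10,189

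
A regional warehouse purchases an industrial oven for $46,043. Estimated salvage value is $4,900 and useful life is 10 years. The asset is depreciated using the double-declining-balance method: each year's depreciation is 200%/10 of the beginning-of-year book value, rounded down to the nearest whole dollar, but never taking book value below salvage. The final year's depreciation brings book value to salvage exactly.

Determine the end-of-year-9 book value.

$6,181

Depreciable base = $46,043 − $4,900 = $41,143.
Year 1: ⌊$46,043 × 200%/10⌋ = $9,208. Book value $36,835.
Year 2: ⌊$36,835 × 200%/10⌋ = $7,367. Book value $29,468.
Year 3: ⌊$29,468 × 200%/10⌋ = $5,893. Book value $23,575.
Year 4: ⌊$23,575 × 200%/10⌋ = $4,715. Book value $18,860.
Year 5: ⌊$18,860 × 200%/10⌋ = $3,772. Book value $15,088.
Year 6: ⌊$15,088 × 200%/10⌋ = $3,017. Book value $12,071.
Year 7: ⌊$12,071 × 200%/10⌋ = $2,414. Book value $9,657.
Year 8: ⌊$9,657 × 200%/10⌋ = $1,931. Book value $7,726.
Year 9: ⌊$7,726 × 200%/10⌋ = $1,545. Book value $6,181.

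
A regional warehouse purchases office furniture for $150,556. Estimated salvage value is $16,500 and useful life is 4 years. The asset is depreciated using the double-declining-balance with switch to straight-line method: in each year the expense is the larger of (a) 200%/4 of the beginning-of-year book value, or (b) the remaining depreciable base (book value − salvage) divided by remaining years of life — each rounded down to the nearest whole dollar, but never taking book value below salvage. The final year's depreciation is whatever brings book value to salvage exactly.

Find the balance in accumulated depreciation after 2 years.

Depreciable base = $150,556 − $16,500 = $134,056.
Year 1: DB = ⌊$150,556 × 200%/4⌋ = $75,278; SL = ⌊$134,056/4⌋ = $33,514 → take DB $75,278. Book value $75,278.
Year 2: DB = ⌊$75,278 × 200%/4⌋ = $37,639; SL = ⌊$58,778/3⌋ = $19,592 → take DB $37,639. Book value $37,639.
Accumulated through year 2 = $150,556 − $37,639 = $112,917.

$112,917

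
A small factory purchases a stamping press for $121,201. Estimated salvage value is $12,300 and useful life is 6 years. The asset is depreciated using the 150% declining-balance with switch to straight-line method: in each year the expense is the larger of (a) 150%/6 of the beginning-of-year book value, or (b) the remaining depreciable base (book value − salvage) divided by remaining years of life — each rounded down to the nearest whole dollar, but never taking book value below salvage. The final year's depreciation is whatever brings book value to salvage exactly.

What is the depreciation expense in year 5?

Depreciable base = $121,201 − $12,300 = $108,901.
Year 1: DB = ⌊$121,201 × 150%/6⌋ = $30,300; SL = ⌊$108,901/6⌋ = $18,150 → take DB $30,300. Book value $90,901.
Year 2: DB = ⌊$90,901 × 150%/6⌋ = $22,725; SL = ⌊$78,601/5⌋ = $15,720 → take DB $22,725. Book value $68,176.
Year 3: DB = ⌊$68,176 × 150%/6⌋ = $17,044; SL = ⌊$55,876/4⌋ = $13,969 → take DB $17,044. Book value $51,132.
Year 4: DB = ⌊$51,132 × 150%/6⌋ = $12,783; SL = ⌊$38,832/3⌋ = $12,944 → take SL $12,944. Book value $38,188.
Year 5: DB = ⌊$38,188 × 150%/6⌋ = $9,547; SL = ⌊$25,888/2⌋ = $12,944 → take SL $12,944. Book value $25,244.

$12,944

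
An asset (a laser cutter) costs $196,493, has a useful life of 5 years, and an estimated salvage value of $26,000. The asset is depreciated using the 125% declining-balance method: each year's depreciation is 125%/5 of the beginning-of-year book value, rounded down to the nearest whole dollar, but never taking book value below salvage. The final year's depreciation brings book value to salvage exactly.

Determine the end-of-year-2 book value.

Depreciable base = $196,493 − $26,000 = $170,493.
Year 1: ⌊$196,493 × 125%/5⌋ = $49,123. Book value $147,370.
Year 2: ⌊$147,370 × 125%/5⌋ = $36,842. Book value $110,528.

$110,528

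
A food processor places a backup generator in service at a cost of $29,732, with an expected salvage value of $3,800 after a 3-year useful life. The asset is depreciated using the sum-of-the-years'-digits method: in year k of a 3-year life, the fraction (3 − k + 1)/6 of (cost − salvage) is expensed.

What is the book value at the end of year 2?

$8,122

Depreciable base = $29,732 − $3,800 = $25,932.
Sum of the years' digits = 3+2+1 = 6.
Year 1: $25,932 × 3/6 = $12,966. Book value $16,766.
Year 2: $25,932 × 2/6 = $8,644. Book value $8,122.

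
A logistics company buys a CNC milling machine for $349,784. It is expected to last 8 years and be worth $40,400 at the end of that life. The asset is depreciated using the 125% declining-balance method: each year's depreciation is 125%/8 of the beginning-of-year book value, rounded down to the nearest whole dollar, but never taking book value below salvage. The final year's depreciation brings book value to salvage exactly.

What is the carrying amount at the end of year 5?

Depreciable base = $349,784 − $40,400 = $309,384.
Year 1: ⌊$349,784 × 125%/8⌋ = $54,653. Book value $295,131.
Year 2: ⌊$295,131 × 125%/8⌋ = $46,114. Book value $249,017.
Year 3: ⌊$249,017 × 125%/8⌋ = $38,908. Book value $210,109.
Year 4: ⌊$210,109 × 125%/8⌋ = $32,829. Book value $177,280.
Year 5: ⌊$177,280 × 125%/8⌋ = $27,700. Book value $149,580.

$149,580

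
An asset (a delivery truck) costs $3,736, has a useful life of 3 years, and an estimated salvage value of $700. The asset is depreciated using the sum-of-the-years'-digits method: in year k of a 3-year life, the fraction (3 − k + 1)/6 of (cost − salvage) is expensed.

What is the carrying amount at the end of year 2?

Depreciable base = $3,736 − $700 = $3,036.
Sum of the years' digits = 3+2+1 = 6.
Year 1: $3,036 × 3/6 = $1,518. Book value $2,218.
Year 2: $3,036 × 2/6 = $1,012. Book value $1,206.

$1,206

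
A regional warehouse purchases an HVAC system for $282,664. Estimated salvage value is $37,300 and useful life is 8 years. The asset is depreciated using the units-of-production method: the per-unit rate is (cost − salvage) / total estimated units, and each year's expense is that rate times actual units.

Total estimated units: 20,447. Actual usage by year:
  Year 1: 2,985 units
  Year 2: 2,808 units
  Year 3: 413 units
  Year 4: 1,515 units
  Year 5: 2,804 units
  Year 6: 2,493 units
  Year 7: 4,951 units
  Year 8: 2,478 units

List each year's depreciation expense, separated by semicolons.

$35,820; $33,696; $4,956; $18,180; $33,648; $29,916; $59,412; $29,736

Depreciable base = $282,664 − $37,300 = $245,364.
Rate = $245,364 / 20,447 units = $12 per unit.
Year 1: 2,985 × $12 = $35,820. Book value $246,844.
Year 2: 2,808 × $12 = $33,696. Book value $213,148.
Year 3: 413 × $12 = $4,956. Book value $208,192.
Year 4: 1,515 × $12 = $18,180. Book value $190,012.
Year 5: 2,804 × $12 = $33,648. Book value $156,364.
Year 6: 2,493 × $12 = $29,916. Book value $126,448.
Year 7: 4,951 × $12 = $59,412. Book value $67,036.
Year 8: 2,478 × $12 = $29,736. Book value $37,300.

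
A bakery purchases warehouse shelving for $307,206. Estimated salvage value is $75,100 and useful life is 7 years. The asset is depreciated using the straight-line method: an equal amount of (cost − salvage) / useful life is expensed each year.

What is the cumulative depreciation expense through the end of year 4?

$132,632

Depreciable base = $307,206 − $75,100 = $232,106.
Annual expense = $232,106 / 7 = $33,158.
End of year 1: book value $274,048.
End of year 2: book value $240,890.
End of year 3: book value $207,732.
End of year 4: book value $174,574.
Accumulated through year 4 = $307,206 − $174,574 = $132,632.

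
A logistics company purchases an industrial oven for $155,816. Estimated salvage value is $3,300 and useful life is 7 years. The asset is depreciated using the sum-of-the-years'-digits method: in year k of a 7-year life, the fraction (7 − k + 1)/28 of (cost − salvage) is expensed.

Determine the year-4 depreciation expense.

Depreciable base = $155,816 − $3,300 = $152,516.
Sum of the years' digits = 7+6+5+4+3+2+1 = 28.
Year 1: $152,516 × 7/28 = $38,129. Book value $117,687.
Year 2: $152,516 × 6/28 = $32,682. Book value $85,005.
Year 3: $152,516 × 5/28 = $27,235. Book value $57,770.
Year 4: $152,516 × 4/28 = $21,788. Book value $35,982.

$21,788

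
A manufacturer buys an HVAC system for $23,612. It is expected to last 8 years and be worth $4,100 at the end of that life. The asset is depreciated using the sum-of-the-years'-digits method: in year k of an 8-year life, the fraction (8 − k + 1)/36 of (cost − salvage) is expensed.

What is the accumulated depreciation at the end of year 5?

$16,260

Depreciable base = $23,612 − $4,100 = $19,512.
Sum of the years' digits = 8+7+6+5+4+3+2+1 = 36.
Year 1: $19,512 × 8/36 = $4,336. Book value $19,276.
Year 2: $19,512 × 7/36 = $3,794. Book value $15,482.
Year 3: $19,512 × 6/36 = $3,252. Book value $12,230.
Year 4: $19,512 × 5/36 = $2,710. Book value $9,520.
Year 5: $19,512 × 4/36 = $2,168. Book value $7,352.
Accumulated through year 5 = $23,612 − $7,352 = $16,260.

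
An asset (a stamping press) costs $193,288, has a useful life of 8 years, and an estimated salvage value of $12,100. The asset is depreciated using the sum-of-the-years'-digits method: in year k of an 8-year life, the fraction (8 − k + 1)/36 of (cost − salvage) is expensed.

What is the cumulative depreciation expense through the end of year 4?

$130,858

Depreciable base = $193,288 − $12,100 = $181,188.
Sum of the years' digits = 8+7+6+5+4+3+2+1 = 36.
Year 1: $181,188 × 8/36 = $40,264. Book value $153,024.
Year 2: $181,188 × 7/36 = $35,231. Book value $117,793.
Year 3: $181,188 × 6/36 = $30,198. Book value $87,595.
Year 4: $181,188 × 5/36 = $25,165. Book value $62,430.
Accumulated through year 4 = $193,288 − $62,430 = $130,858.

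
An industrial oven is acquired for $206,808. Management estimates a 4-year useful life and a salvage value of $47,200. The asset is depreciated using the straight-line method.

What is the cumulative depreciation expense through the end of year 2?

Depreciable base = $206,808 − $47,200 = $159,608.
Annual expense = $159,608 / 4 = $39,902.
End of year 1: book value $166,906.
End of year 2: book value $127,004.
Accumulated through year 2 = $206,808 − $127,004 = $79,804.

$79,804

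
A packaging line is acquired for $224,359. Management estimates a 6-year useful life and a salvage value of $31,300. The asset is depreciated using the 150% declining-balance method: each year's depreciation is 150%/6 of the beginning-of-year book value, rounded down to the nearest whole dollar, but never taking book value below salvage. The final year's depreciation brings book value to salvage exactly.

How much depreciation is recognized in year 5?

Depreciable base = $224,359 − $31,300 = $193,059.
Year 1: ⌊$224,359 × 150%/6⌋ = $56,089. Book value $168,270.
Year 2: ⌊$168,270 × 150%/6⌋ = $42,067. Book value $126,203.
Year 3: ⌊$126,203 × 150%/6⌋ = $31,550. Book value $94,653.
Year 4: ⌊$94,653 × 150%/6⌋ = $23,663. Book value $70,990.
Year 5: ⌊$70,990 × 150%/6⌋ = $17,747. Book value $53,243.

$17,747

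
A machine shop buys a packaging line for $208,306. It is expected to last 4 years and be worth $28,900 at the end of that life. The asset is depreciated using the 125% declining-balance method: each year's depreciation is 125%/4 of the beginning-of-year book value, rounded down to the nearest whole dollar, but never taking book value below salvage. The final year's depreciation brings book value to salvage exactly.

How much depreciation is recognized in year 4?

$38,790

Depreciable base = $208,306 − $28,900 = $179,406.
Year 1: ⌊$208,306 × 125%/4⌋ = $65,095. Book value $143,211.
Year 2: ⌊$143,211 × 125%/4⌋ = $44,753. Book value $98,458.
Year 3: ⌊$98,458 × 125%/4⌋ = $30,768. Book value $67,690.
Year 4 (final): $67,690 − $28,900 = $38,790. Book value $28,900.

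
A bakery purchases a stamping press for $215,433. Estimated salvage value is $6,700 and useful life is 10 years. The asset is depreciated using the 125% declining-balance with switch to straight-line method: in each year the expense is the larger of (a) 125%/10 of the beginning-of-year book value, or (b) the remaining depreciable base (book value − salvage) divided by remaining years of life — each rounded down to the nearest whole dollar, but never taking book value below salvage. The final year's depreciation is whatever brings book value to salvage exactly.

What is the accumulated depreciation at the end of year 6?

Depreciable base = $215,433 − $6,700 = $208,733.
Year 1: DB = ⌊$215,433 × 125%/10⌋ = $26,929; SL = ⌊$208,733/10⌋ = $20,873 → take DB $26,929. Book value $188,504.
Year 2: DB = ⌊$188,504 × 125%/10⌋ = $23,563; SL = ⌊$181,804/9⌋ = $20,200 → take DB $23,563. Book value $164,941.
Year 3: DB = ⌊$164,941 × 125%/10⌋ = $20,617; SL = ⌊$158,241/8⌋ = $19,780 → take DB $20,617. Book value $144,324.
Year 4: DB = ⌊$144,324 × 125%/10⌋ = $18,040; SL = ⌊$137,624/7⌋ = $19,660 → take SL $19,660. Book value $124,664.
Year 5: DB = ⌊$124,664 × 125%/10⌋ = $15,583; SL = ⌊$117,964/6⌋ = $19,660 → take SL $19,660. Book value $105,004.
Year 6: DB = ⌊$105,004 × 125%/10⌋ = $13,125; SL = ⌊$98,304/5⌋ = $19,660 → take SL $19,660. Book value $85,344.
Accumulated through year 6 = $215,433 − $85,344 = $130,089.

$130,089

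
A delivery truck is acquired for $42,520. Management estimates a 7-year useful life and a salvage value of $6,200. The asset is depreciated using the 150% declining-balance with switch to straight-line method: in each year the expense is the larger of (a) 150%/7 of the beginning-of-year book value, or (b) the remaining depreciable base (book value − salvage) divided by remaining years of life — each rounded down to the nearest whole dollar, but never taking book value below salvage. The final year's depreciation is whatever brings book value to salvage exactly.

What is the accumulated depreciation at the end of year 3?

Depreciable base = $42,520 − $6,200 = $36,320.
Year 1: DB = ⌊$42,520 × 150%/7⌋ = $9,111; SL = ⌊$36,320/7⌋ = $5,188 → take DB $9,111. Book value $33,409.
Year 2: DB = ⌊$33,409 × 150%/7⌋ = $7,159; SL = ⌊$27,209/6⌋ = $4,534 → take DB $7,159. Book value $26,250.
Year 3: DB = ⌊$26,250 × 150%/7⌋ = $5,625; SL = ⌊$20,050/5⌋ = $4,010 → take DB $5,625. Book value $20,625.
Accumulated through year 3 = $42,520 − $20,625 = $21,895.

$21,895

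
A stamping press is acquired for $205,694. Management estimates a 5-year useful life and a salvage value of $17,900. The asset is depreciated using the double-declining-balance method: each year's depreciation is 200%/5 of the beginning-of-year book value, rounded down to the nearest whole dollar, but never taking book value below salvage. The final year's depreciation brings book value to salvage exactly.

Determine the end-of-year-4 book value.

Depreciable base = $205,694 − $17,900 = $187,794.
Year 1: ⌊$205,694 × 200%/5⌋ = $82,277. Book value $123,417.
Year 2: ⌊$123,417 × 200%/5⌋ = $49,366. Book value $74,051.
Year 3: ⌊$74,051 × 200%/5⌋ = $29,620. Book value $44,431.
Year 4: ⌊$44,431 × 200%/5⌋ = $17,772. Book value $26,659.

$26,659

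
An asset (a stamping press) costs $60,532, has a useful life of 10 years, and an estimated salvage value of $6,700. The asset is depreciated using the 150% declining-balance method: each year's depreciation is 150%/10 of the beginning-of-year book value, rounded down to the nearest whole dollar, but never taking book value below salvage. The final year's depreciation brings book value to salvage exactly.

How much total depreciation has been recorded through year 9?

$46,510

Depreciable base = $60,532 − $6,700 = $53,832.
Year 1: ⌊$60,532 × 150%/10⌋ = $9,079. Book value $51,453.
Year 2: ⌊$51,453 × 150%/10⌋ = $7,717. Book value $43,736.
Year 3: ⌊$43,736 × 150%/10⌋ = $6,560. Book value $37,176.
Year 4: ⌊$37,176 × 150%/10⌋ = $5,576. Book value $31,600.
Year 5: ⌊$31,600 × 150%/10⌋ = $4,740. Book value $26,860.
Year 6: ⌊$26,860 × 150%/10⌋ = $4,029. Book value $22,831.
Year 7: ⌊$22,831 × 150%/10⌋ = $3,424. Book value $19,407.
Year 8: ⌊$19,407 × 150%/10⌋ = $2,911. Book value $16,496.
Year 9: ⌊$16,496 × 150%/10⌋ = $2,474. Book value $14,022.
Accumulated through year 9 = $60,532 − $14,022 = $46,510.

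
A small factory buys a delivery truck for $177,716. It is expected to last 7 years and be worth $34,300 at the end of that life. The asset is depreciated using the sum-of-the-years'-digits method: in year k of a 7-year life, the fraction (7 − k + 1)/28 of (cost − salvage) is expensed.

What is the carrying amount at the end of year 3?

$85,520

Depreciable base = $177,716 − $34,300 = $143,416.
Sum of the years' digits = 7+6+5+4+3+2+1 = 28.
Year 1: $143,416 × 7/28 = $35,854. Book value $141,862.
Year 2: $143,416 × 6/28 = $30,732. Book value $111,130.
Year 3: $143,416 × 5/28 = $25,610. Book value $85,520.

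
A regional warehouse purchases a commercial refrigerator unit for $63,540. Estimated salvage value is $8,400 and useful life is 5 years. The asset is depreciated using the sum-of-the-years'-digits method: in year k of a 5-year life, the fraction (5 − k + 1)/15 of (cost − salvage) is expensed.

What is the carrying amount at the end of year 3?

$19,428

Depreciable base = $63,540 − $8,400 = $55,140.
Sum of the years' digits = 5+4+3+2+1 = 15.
Year 1: $55,140 × 5/15 = $18,380. Book value $45,160.
Year 2: $55,140 × 4/15 = $14,704. Book value $30,456.
Year 3: $55,140 × 3/15 = $11,028. Book value $19,428.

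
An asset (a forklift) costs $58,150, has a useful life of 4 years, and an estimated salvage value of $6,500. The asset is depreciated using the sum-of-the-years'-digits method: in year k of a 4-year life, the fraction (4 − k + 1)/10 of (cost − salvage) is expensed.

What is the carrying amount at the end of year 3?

Depreciable base = $58,150 − $6,500 = $51,650.
Sum of the years' digits = 4+3+2+1 = 10.
Year 1: $51,650 × 4/10 = $20,660. Book value $37,490.
Year 2: $51,650 × 3/10 = $15,495. Book value $21,995.
Year 3: $51,650 × 2/10 = $10,330. Book value $11,665.

$11,665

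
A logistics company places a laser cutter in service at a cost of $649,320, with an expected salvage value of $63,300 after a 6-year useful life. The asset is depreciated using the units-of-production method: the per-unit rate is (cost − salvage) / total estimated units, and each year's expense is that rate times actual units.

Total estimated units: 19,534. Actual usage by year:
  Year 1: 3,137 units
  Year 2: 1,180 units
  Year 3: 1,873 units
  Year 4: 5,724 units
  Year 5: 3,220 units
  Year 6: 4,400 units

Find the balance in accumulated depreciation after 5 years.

Depreciable base = $649,320 − $63,300 = $586,020.
Rate = $586,020 / 19,534 units = $30 per unit.
Year 1: 3,137 × $30 = $94,110. Book value $555,210.
Year 2: 1,180 × $30 = $35,400. Book value $519,810.
Year 3: 1,873 × $30 = $56,190. Book value $463,620.
Year 4: 5,724 × $30 = $171,720. Book value $291,900.
Year 5: 3,220 × $30 = $96,600. Book value $195,300.
Accumulated through year 5 = $649,320 − $195,300 = $454,020.

$454,020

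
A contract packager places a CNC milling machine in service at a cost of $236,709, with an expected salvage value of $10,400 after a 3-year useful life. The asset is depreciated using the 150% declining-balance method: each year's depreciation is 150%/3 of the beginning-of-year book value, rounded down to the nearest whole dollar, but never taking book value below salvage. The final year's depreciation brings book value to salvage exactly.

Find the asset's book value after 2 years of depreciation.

Depreciable base = $236,709 − $10,400 = $226,309.
Year 1: ⌊$236,709 × 150%/3⌋ = $118,354. Book value $118,355.
Year 2: ⌊$118,355 × 150%/3⌋ = $59,177. Book value $59,178.

$59,178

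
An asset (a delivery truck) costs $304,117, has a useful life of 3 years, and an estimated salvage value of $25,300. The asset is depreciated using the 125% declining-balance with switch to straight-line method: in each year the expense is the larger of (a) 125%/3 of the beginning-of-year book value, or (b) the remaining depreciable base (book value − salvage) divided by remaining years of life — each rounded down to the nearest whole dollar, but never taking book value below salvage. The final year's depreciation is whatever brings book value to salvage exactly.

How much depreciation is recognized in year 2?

$76,051

Depreciable base = $304,117 − $25,300 = $278,817.
Year 1: DB = ⌊$304,117 × 125%/3⌋ = $126,715; SL = ⌊$278,817/3⌋ = $92,939 → take DB $126,715. Book value $177,402.
Year 2: DB = ⌊$177,402 × 125%/3⌋ = $73,917; SL = ⌊$152,102/2⌋ = $76,051 → take SL $76,051. Book value $101,351.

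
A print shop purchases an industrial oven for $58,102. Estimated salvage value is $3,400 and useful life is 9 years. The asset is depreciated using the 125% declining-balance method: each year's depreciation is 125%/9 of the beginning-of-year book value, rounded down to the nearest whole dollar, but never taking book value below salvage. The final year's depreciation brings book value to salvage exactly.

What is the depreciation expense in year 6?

$3,821

Depreciable base = $58,102 − $3,400 = $54,702.
Year 1: ⌊$58,102 × 125%/9⌋ = $8,069. Book value $50,033.
Year 2: ⌊$50,033 × 125%/9⌋ = $6,949. Book value $43,084.
Year 3: ⌊$43,084 × 125%/9⌋ = $5,983. Book value $37,101.
Year 4: ⌊$37,101 × 125%/9⌋ = $5,152. Book value $31,949.
Year 5: ⌊$31,949 × 125%/9⌋ = $4,437. Book value $27,512.
Year 6: ⌊$27,512 × 125%/9⌋ = $3,821. Book value $23,691.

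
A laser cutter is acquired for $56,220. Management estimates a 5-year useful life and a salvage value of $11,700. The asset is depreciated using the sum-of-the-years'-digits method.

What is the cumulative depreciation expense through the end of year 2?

$26,712

Depreciable base = $56,220 − $11,700 = $44,520.
Sum of the years' digits = 5+4+3+2+1 = 15.
Year 1: $44,520 × 5/15 = $14,840. Book value $41,380.
Year 2: $44,520 × 4/15 = $11,872. Book value $29,508.
Accumulated through year 2 = $56,220 − $29,508 = $26,712.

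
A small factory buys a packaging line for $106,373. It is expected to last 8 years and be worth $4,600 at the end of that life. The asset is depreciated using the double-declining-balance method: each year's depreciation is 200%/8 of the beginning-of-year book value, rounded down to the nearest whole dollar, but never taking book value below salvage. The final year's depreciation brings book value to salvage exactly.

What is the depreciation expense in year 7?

Depreciable base = $106,373 − $4,600 = $101,773.
Year 1: ⌊$106,373 × 200%/8⌋ = $26,593. Book value $79,780.
Year 2: ⌊$79,780 × 200%/8⌋ = $19,945. Book value $59,835.
Year 3: ⌊$59,835 × 200%/8⌋ = $14,958. Book value $44,877.
Year 4: ⌊$44,877 × 200%/8⌋ = $11,219. Book value $33,658.
Year 5: ⌊$33,658 × 200%/8⌋ = $8,414. Book value $25,244.
Year 6: ⌊$25,244 × 200%/8⌋ = $6,311. Book value $18,933.
Year 7: ⌊$18,933 × 200%/8⌋ = $4,733. Book value $14,200.

$4,733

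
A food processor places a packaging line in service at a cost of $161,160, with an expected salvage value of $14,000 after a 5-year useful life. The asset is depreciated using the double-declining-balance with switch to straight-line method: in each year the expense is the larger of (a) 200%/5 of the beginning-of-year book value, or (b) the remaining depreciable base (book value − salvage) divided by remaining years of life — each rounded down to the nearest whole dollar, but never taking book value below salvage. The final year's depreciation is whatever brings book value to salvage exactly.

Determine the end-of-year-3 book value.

$34,811

Depreciable base = $161,160 − $14,000 = $147,160.
Year 1: DB = ⌊$161,160 × 200%/5⌋ = $64,464; SL = ⌊$147,160/5⌋ = $29,432 → take DB $64,464. Book value $96,696.
Year 2: DB = ⌊$96,696 × 200%/5⌋ = $38,678; SL = ⌊$82,696/4⌋ = $20,674 → take DB $38,678. Book value $58,018.
Year 3: DB = ⌊$58,018 × 200%/5⌋ = $23,207; SL = ⌊$44,018/3⌋ = $14,672 → take DB $23,207. Book value $34,811.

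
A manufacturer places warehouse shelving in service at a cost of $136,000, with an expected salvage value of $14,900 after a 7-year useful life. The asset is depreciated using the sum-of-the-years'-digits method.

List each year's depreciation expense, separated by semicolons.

Depreciable base = $136,000 − $14,900 = $121,100.
Sum of the years' digits = 7+6+5+4+3+2+1 = 28.
Year 1: $121,100 × 7/28 = $30,275. Book value $105,725.
Year 2: $121,100 × 6/28 = $25,950. Book value $79,775.
Year 3: $121,100 × 5/28 = $21,625. Book value $58,150.
Year 4: $121,100 × 4/28 = $17,300. Book value $40,850.
Year 5: $121,100 × 3/28 = $12,975. Book value $27,875.
Year 6: $121,100 × 2/28 = $8,650. Book value $19,225.
Year 7: $121,100 × 1/28 = $4,325. Book value $14,900.

$30,275; $25,950; $21,625; $17,300; $12,975; $8,650; $4,325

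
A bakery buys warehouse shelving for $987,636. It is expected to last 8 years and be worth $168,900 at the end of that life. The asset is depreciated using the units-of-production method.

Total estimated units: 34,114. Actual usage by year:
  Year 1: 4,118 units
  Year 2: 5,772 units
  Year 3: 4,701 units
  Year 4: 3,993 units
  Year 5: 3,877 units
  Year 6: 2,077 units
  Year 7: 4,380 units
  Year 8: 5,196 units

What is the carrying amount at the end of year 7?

$293,604

Depreciable base = $987,636 − $168,900 = $818,736.
Rate = $818,736 / 34,114 units = $24 per unit.
Year 1: 4,118 × $24 = $98,832. Book value $888,804.
Year 2: 5,772 × $24 = $138,528. Book value $750,276.
Year 3: 4,701 × $24 = $112,824. Book value $637,452.
Year 4: 3,993 × $24 = $95,832. Book value $541,620.
Year 5: 3,877 × $24 = $93,048. Book value $448,572.
Year 6: 2,077 × $24 = $49,848. Book value $398,724.
Year 7: 4,380 × $24 = $105,120. Book value $293,604.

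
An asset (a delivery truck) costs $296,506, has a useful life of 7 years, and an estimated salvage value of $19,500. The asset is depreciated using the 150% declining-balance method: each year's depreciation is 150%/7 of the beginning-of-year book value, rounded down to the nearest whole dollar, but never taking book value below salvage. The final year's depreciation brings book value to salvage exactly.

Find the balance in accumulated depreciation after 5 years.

$207,716

Depreciable base = $296,506 − $19,500 = $277,006.
Year 1: ⌊$296,506 × 150%/7⌋ = $63,537. Book value $232,969.
Year 2: ⌊$232,969 × 150%/7⌋ = $49,921. Book value $183,048.
Year 3: ⌊$183,048 × 150%/7⌋ = $39,224. Book value $143,824.
Year 4: ⌊$143,824 × 150%/7⌋ = $30,819. Book value $113,005.
Year 5: ⌊$113,005 × 150%/7⌋ = $24,215. Book value $88,790.
Accumulated through year 5 = $296,506 − $88,790 = $207,716.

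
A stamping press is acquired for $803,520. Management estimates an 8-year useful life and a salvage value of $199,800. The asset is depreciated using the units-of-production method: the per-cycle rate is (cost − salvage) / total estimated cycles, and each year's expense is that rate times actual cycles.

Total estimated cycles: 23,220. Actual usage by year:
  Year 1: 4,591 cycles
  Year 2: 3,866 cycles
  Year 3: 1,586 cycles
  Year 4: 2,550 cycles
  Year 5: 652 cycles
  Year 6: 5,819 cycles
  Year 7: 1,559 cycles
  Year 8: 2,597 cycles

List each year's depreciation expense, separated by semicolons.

Depreciable base = $803,520 − $199,800 = $603,720.
Rate = $603,720 / 23,220 cycles = $26 per cycle.
Year 1: 4,591 × $26 = $119,366. Book value $684,154.
Year 2: 3,866 × $26 = $100,516. Book value $583,638.
Year 3: 1,586 × $26 = $41,236. Book value $542,402.
Year 4: 2,550 × $26 = $66,300. Book value $476,102.
Year 5: 652 × $26 = $16,952. Book value $459,150.
Year 6: 5,819 × $26 = $151,294. Book value $307,856.
Year 7: 1,559 × $26 = $40,534. Book value $267,322.
Year 8: 2,597 × $26 = $67,522. Book value $199,800.

$119,366; $100,516; $41,236; $66,300; $16,952; $151,294; $40,534; $67,522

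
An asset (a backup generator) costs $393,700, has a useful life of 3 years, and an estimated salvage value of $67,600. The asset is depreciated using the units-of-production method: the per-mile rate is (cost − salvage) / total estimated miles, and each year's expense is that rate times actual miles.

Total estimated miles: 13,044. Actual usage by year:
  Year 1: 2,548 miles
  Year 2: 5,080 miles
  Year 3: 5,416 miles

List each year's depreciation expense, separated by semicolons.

Depreciable base = $393,700 − $67,600 = $326,100.
Rate = $326,100 / 13,044 miles = $25 per mile.
Year 1: 2,548 × $25 = $63,700. Book value $330,000.
Year 2: 5,080 × $25 = $127,000. Book value $203,000.
Year 3: 5,416 × $25 = $135,400. Book value $67,600.

$63,700; $127,000; $135,400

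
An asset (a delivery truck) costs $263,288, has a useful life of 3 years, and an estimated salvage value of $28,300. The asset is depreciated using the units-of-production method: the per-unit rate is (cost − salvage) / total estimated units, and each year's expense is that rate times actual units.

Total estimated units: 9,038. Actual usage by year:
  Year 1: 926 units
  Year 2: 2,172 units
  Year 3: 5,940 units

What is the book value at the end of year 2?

Depreciable base = $263,288 − $28,300 = $234,988.
Rate = $234,988 / 9,038 units = $26 per unit.
Year 1: 926 × $26 = $24,076. Book value $239,212.
Year 2: 2,172 × $26 = $56,472. Book value $182,740.

$182,740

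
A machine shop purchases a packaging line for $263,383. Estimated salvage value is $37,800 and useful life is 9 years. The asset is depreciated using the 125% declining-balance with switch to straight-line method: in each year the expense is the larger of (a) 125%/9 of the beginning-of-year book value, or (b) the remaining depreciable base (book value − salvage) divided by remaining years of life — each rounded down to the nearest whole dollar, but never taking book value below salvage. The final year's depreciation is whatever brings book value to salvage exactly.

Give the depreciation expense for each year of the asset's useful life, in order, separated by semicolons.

$36,580; $31,500; $27,125; $23,358; $21,404; $21,404; $21,404; $21,404; $21,404

Depreciable base = $263,383 − $37,800 = $225,583.
Year 1: DB = ⌊$263,383 × 125%/9⌋ = $36,580; SL = ⌊$225,583/9⌋ = $25,064 → take DB $36,580. Book value $226,803.
Year 2: DB = ⌊$226,803 × 125%/9⌋ = $31,500; SL = ⌊$189,003/8⌋ = $23,625 → take DB $31,500. Book value $195,303.
Year 3: DB = ⌊$195,303 × 125%/9⌋ = $27,125; SL = ⌊$157,503/7⌋ = $22,500 → take DB $27,125. Book value $168,178.
Year 4: DB = ⌊$168,178 × 125%/9⌋ = $23,358; SL = ⌊$130,378/6⌋ = $21,729 → take DB $23,358. Book value $144,820.
Year 5: DB = ⌊$144,820 × 125%/9⌋ = $20,113; SL = ⌊$107,020/5⌋ = $21,404 → take SL $21,404. Book value $123,416.
Year 6: DB = ⌊$123,416 × 125%/9⌋ = $17,141; SL = ⌊$85,616/4⌋ = $21,404 → take SL $21,404. Book value $102,012.
Year 7: DB = ⌊$102,012 × 125%/9⌋ = $14,168; SL = ⌊$64,212/3⌋ = $21,404 → take SL $21,404. Book value $80,608.
Year 8: DB = ⌊$80,608 × 125%/9⌋ = $11,195; SL = ⌊$42,808/2⌋ = $21,404 → take SL $21,404. Book value $59,204.
Year 9 (final): $59,204 − $37,800 = $21,404. Book value $37,800.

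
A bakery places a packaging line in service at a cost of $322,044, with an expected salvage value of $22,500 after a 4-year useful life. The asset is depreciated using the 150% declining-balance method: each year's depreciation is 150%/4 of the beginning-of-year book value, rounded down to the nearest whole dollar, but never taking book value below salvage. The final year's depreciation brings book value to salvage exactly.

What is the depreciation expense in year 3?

$47,174

Depreciable base = $322,044 − $22,500 = $299,544.
Year 1: ⌊$322,044 × 150%/4⌋ = $120,766. Book value $201,278.
Year 2: ⌊$201,278 × 150%/4⌋ = $75,479. Book value $125,799.
Year 3: ⌊$125,799 × 150%/4⌋ = $47,174. Book value $78,625.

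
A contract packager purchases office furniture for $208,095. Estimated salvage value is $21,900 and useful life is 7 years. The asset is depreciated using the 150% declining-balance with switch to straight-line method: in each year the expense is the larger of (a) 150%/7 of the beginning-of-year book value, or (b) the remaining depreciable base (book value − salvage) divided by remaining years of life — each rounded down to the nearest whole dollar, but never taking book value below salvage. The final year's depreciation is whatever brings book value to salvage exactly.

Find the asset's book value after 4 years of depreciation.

Depreciable base = $208,095 − $21,900 = $186,195.
Year 1: DB = ⌊$208,095 × 150%/7⌋ = $44,591; SL = ⌊$186,195/7⌋ = $26,599 → take DB $44,591. Book value $163,504.
Year 2: DB = ⌊$163,504 × 150%/7⌋ = $35,036; SL = ⌊$141,604/6⌋ = $23,600 → take DB $35,036. Book value $128,468.
Year 3: DB = ⌊$128,468 × 150%/7⌋ = $27,528; SL = ⌊$106,568/5⌋ = $21,313 → take DB $27,528. Book value $100,940.
Year 4: DB = ⌊$100,940 × 150%/7⌋ = $21,630; SL = ⌊$79,040/4⌋ = $19,760 → take DB $21,630. Book value $79,310.

$79,310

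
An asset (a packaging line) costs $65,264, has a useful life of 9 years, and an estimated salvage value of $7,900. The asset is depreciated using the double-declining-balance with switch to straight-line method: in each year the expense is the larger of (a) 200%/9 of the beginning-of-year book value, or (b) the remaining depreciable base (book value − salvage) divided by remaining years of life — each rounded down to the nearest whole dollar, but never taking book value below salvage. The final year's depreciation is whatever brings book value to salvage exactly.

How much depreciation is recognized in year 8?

$2,497

Depreciable base = $65,264 − $7,900 = $57,364.
Year 1: DB = ⌊$65,264 × 200%/9⌋ = $14,503; SL = ⌊$57,364/9⌋ = $6,373 → take DB $14,503. Book value $50,761.
Year 2: DB = ⌊$50,761 × 200%/9⌋ = $11,280; SL = ⌊$42,861/8⌋ = $5,357 → take DB $11,280. Book value $39,481.
Year 3: DB = ⌊$39,481 × 200%/9⌋ = $8,773; SL = ⌊$31,581/7⌋ = $4,511 → take DB $8,773. Book value $30,708.
Year 4: DB = ⌊$30,708 × 200%/9⌋ = $6,824; SL = ⌊$22,808/6⌋ = $3,801 → take DB $6,824. Book value $23,884.
Year 5: DB = ⌊$23,884 × 200%/9⌋ = $5,307; SL = ⌊$15,984/5⌋ = $3,196 → take DB $5,307. Book value $18,577.
Year 6: DB = ⌊$18,577 × 200%/9⌋ = $4,128; SL = ⌊$10,677/4⌋ = $2,669 → take DB $4,128. Book value $14,449.
Year 7: DB = ⌊$14,449 × 200%/9⌋ = $3,210; SL = ⌊$6,549/3⌋ = $2,183 → take DB $3,210. Book value $11,239.
Year 8: DB = ⌊$11,239 × 200%/9⌋ = $2,497; SL = ⌊$3,339/2⌋ = $1,669 → take DB $2,497. Book value $8,742.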